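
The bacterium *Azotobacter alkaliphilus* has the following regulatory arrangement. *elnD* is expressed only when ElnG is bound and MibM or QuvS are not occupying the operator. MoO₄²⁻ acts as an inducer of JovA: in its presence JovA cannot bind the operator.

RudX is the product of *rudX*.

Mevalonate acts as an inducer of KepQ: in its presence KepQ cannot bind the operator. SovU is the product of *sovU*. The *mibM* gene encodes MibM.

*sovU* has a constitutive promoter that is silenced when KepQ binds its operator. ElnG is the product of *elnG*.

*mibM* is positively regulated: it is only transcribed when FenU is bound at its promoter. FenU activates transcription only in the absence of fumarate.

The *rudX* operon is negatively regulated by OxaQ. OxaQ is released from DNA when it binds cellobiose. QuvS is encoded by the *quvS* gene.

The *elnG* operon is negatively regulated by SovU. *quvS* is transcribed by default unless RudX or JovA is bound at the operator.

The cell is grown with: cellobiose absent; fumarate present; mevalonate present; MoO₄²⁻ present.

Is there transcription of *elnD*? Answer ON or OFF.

OFF

Fumarate is present, so FenU is inactive.
Required activator FenU is absent, so *mibM* is not transcribed.
So MibM is not produced.
Cellobiose is absent, so OxaQ is active.
With repressor OxaQ bound, *rudX* is not transcribed.
So RudX is not produced.
MoO₄²⁻ is present, so JovA is inactive.
With no repressor bound, *quvS* is transcribed.
So QuvS is produced and active.
Mevalonate is present, so KepQ is inactive.
With no repressor bound, *sovU* is transcribed.
So SovU is produced and active.
With repressor SovU bound, *elnG* is not transcribed.
So ElnG is not produced.
With repressor QuvS bound, *elnD* is not transcribed.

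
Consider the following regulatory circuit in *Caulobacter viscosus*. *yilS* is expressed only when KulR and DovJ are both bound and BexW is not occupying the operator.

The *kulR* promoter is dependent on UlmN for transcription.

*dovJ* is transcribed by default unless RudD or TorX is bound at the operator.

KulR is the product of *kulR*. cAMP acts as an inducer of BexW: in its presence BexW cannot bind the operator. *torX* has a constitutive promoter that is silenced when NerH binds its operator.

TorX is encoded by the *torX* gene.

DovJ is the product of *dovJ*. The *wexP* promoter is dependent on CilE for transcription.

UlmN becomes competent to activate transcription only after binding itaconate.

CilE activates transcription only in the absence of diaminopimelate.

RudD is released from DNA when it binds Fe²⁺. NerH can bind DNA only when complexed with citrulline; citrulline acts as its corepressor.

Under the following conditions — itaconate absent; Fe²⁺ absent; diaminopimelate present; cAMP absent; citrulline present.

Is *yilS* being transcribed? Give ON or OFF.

cAMP is absent, so BexW is active.
Itaconate is absent, so UlmN is inactive.
Required activator UlmN is absent, so *kulR* is not transcribed.
So KulR is not produced.
Fe²⁺ is absent, so RudD is active.
Citrulline is present, so NerH is active.
With repressor NerH bound, *torX* is not transcribed.
So TorX is not produced.
With repressor RudD bound, *dovJ* is not transcribed.
So DovJ is not produced.
With repressor BexW bound, *yilS* is not transcribed.

OFF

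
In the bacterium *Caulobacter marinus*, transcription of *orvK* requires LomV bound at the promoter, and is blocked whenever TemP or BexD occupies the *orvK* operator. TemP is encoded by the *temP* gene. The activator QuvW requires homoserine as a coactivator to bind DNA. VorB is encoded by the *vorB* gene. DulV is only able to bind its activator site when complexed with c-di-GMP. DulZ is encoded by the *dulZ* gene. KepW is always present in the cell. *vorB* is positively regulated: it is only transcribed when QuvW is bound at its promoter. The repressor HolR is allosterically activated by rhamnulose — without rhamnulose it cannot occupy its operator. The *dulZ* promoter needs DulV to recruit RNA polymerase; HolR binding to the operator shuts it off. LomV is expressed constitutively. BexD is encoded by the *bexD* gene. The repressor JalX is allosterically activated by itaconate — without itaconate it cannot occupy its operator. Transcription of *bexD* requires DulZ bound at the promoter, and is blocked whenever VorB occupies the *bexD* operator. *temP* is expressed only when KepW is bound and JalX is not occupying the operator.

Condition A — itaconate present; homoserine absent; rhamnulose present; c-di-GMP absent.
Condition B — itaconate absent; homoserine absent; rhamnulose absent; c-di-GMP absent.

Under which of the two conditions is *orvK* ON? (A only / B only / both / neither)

Condition A:
LomV is produced constitutively and is active.
Itaconate is present, so JalX is active.
KepW is produced constitutively and is active.
With repressor JalX bound, *temP* is not transcribed.
So TemP is not produced.
Homoserine is absent, so QuvW is inactive.
Required activator QuvW is absent, so *vorB* is not transcribed.
So VorB is not produced.
Rhamnulose is present, so HolR is active.
c-di-GMP is absent, so DulV is inactive.
With repressor HolR bound, *dulZ* is not transcribed.
So DulZ is not produced.
Required activator DulZ is absent, so *bexD* is not transcribed.
So BexD is not produced.
No repressor is bound and LomV is active, so *orvK* is transcribed.
→ *orvK* is ON in A.
Condition B:
LomV is produced constitutively and is active.
Itaconate is absent, so JalX is inactive.
KepW is produced constitutively and is active.
No repressor is bound and KepW is active, so *temP* is transcribed.
So TemP is produced and active.
Homoserine is absent, so QuvW is inactive.
Required activator QuvW is absent, so *vorB* is not transcribed.
So VorB is not produced.
Rhamnulose is absent, so HolR is inactive.
c-di-GMP is absent, so DulV is inactive.
Required activator DulV is absent, so *dulZ* is not transcribed.
So DulZ is not produced.
Required activator DulZ is absent, so *bexD* is not transcribed.
So BexD is not produced.
With repressor TemP bound, *orvK* is not transcribed.
→ *orvK* is OFF in B.

A only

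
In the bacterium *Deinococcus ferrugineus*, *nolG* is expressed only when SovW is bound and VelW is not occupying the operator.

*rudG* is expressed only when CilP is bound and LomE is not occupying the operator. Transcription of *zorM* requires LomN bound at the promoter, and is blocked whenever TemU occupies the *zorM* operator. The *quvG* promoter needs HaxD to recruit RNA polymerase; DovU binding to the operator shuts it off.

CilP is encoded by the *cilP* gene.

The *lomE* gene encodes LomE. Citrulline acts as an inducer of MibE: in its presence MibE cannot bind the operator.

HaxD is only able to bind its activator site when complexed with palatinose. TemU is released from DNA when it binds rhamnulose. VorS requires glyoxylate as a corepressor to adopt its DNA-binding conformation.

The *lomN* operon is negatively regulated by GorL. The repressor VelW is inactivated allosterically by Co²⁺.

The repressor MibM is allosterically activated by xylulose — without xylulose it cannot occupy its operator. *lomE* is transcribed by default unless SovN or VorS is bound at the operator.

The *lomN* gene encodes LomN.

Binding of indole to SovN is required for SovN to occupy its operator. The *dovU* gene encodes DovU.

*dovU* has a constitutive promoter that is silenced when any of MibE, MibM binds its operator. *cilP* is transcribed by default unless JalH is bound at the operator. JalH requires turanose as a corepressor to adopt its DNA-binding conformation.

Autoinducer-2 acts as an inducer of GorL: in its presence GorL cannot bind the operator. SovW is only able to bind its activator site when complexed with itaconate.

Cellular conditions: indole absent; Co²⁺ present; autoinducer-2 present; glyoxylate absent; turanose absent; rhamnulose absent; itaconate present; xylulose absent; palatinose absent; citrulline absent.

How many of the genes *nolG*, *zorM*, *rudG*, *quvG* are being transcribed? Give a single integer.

Itaconate is present, so SovW is active.
Co²⁺ is present, so VelW is inactive.
No repressor is bound and SovW is active, so *nolG* is transcribed.
→ *nolG* is ON.
Rhamnulose is absent, so TemU is active.
Autoinducer-2 is present, so GorL is inactive.
With no repressor bound, *lomN* is transcribed.
So LomN is produced and active.
With repressor TemU bound, *zorM* is not transcribed.
→ *zorM* is OFF.
Indole is absent, so SovN is inactive.
Glyoxylate is absent, so VorS is inactive.
With no repressor bound, *lomE* is transcribed.
So LomE is produced and active.
Turanose is absent, so JalH is inactive.
With no repressor bound, *cilP* is transcribed.
So CilP is produced and active.
With repressor LomE bound, *rudG* is not transcribed.
→ *rudG* is OFF.
Citrulline is absent, so MibE is active.
Xylulose is absent, so MibM is inactive.
With repressor MibE bound, *dovU* is not transcribed.
So DovU is not produced.
Palatinose is absent, so HaxD is inactive.
Required activator HaxD is absent, so *quvG* is not transcribed.
→ *quvG* is OFF.
1 of the 4 genes is transcribed.

1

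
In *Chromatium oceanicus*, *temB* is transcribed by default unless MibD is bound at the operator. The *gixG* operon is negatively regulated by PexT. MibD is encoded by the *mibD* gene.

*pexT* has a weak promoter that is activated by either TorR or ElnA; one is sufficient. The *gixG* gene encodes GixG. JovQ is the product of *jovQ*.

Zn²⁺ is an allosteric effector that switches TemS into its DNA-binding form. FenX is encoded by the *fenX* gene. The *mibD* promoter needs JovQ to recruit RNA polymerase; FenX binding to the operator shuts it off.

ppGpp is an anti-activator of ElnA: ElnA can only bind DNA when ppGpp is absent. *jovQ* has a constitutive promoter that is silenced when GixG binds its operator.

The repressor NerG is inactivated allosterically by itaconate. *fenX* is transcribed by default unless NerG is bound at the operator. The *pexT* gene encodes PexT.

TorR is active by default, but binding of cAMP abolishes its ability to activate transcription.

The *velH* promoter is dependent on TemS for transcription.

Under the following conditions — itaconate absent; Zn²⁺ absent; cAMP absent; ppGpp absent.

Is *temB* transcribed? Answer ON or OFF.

OFF

cAMP is absent, so TorR is active.
ppGpp is absent, so ElnA is active.
Activator TorR is present, so *pexT* is transcribed.
So PexT is produced and active.
With repressor PexT bound, *gixG* is not transcribed.
So GixG is not produced.
With no repressor bound, *jovQ* is transcribed.
So JovQ is produced and active.
Itaconate is absent, so NerG is active.
With repressor NerG bound, *fenX* is not transcribed.
So FenX is not produced.
No repressor is bound and JovQ is active, so *mibD* is transcribed.
So MibD is produced and active.
With repressor MibD bound, *temB* is not transcribed.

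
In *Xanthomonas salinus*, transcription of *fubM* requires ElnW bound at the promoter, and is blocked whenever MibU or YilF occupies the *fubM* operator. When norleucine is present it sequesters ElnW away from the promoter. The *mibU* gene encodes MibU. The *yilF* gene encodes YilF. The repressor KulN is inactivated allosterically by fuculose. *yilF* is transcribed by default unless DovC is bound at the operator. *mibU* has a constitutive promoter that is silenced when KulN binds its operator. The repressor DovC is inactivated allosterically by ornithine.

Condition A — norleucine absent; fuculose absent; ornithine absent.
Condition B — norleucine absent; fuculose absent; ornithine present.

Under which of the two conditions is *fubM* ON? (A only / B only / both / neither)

Condition A:
Norleucine is absent, so ElnW is active.
Fuculose is absent, so KulN is active.
With repressor KulN bound, *mibU* is not transcribed.
So MibU is not produced.
Ornithine is absent, so DovC is active.
With repressor DovC bound, *yilF* is not transcribed.
So YilF is not produced.
No repressor is bound and ElnW is active, so *fubM* is transcribed.
→ *fubM* is ON in A.
Condition B:
Norleucine is absent, so ElnW is active.
Fuculose is absent, so KulN is active.
With repressor KulN bound, *mibU* is not transcribed.
So MibU is not produced.
Ornithine is present, so DovC is inactive.
With no repressor bound, *yilF* is transcribed.
So YilF is produced and active.
With repressor YilF bound, *fubM* is not transcribed.
→ *fubM* is OFF in B.

A only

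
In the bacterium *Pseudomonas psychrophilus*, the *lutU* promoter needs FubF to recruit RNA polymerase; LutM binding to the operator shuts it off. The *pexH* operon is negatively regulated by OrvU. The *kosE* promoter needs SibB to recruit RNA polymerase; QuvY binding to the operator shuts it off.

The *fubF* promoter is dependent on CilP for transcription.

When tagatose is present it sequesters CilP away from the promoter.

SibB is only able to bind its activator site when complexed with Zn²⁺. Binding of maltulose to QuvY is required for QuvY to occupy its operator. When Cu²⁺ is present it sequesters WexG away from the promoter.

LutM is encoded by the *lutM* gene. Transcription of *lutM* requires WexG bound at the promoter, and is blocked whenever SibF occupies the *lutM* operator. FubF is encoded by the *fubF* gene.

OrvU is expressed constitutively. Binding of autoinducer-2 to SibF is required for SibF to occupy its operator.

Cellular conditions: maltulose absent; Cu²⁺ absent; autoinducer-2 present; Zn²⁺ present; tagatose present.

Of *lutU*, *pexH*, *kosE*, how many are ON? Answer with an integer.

1

Tagatose is present, so CilP is inactive.
Required activator CilP is absent, so *fubF* is not transcribed.
So FubF is not produced.
Cu²⁺ is absent, so WexG is active.
Autoinducer-2 is present, so SibF is active.
With repressor SibF bound, *lutM* is not transcribed.
So LutM is not produced.
Required activator FubF is absent, so *lutU* is not transcribed.
→ *lutU* is OFF.
OrvU is produced constitutively and is active.
With repressor OrvU bound, *pexH* is not transcribed.
→ *pexH* is OFF.
Maltulose is absent, so QuvY is inactive.
Zn²⁺ is present, so SibB is active.
No repressor is bound and SibB is active, so *kosE* is transcribed.
→ *kosE* is ON.
1 of the 3 genes is transcribed.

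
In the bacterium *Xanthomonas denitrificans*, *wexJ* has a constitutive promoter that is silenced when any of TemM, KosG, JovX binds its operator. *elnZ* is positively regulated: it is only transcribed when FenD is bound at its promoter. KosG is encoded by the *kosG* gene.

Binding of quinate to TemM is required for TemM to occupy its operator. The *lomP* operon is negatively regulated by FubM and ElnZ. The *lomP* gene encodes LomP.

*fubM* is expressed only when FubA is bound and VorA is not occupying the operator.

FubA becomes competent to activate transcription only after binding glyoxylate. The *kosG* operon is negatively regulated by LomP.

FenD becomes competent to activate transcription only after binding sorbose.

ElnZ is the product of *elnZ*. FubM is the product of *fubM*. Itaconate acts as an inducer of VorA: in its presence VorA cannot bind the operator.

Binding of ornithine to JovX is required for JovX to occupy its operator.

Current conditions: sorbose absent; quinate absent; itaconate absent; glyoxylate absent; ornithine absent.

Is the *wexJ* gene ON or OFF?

Quinate is absent, so TemM is inactive.
Glyoxylate is absent, so FubA is inactive.
Itaconate is absent, so VorA is active.
With repressor VorA bound, *fubM* is not transcribed.
So FubM is not produced.
Sorbose is absent, so FenD is inactive.
Required activator FenD is absent, so *elnZ* is not transcribed.
So ElnZ is not produced.
With no repressor bound, *lomP* is transcribed.
So LomP is produced and active.
With repressor LomP bound, *kosG* is not transcribed.
So KosG is not produced.
Ornithine is absent, so JovX is inactive.
With no repressor bound, *wexJ* is transcribed.

ON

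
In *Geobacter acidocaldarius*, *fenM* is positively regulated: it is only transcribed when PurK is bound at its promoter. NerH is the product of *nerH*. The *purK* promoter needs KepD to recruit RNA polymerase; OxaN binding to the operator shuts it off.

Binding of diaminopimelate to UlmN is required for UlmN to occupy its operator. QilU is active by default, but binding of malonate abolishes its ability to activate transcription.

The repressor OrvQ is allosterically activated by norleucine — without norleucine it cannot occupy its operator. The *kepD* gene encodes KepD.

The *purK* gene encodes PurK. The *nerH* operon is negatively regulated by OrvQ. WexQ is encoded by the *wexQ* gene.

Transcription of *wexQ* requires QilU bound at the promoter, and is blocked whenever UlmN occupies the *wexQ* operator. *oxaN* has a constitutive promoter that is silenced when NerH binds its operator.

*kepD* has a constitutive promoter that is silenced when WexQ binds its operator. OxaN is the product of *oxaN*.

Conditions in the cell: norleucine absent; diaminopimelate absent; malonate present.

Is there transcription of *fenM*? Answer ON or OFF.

Norleucine is absent, so OrvQ is inactive.
With no repressor bound, *nerH* is transcribed.
So NerH is produced and active.
With repressor NerH bound, *oxaN* is not transcribed.
So OxaN is not produced.
Diaminopimelate is absent, so UlmN is inactive.
Malonate is present, so QilU is inactive.
Required activator QilU is absent, so *wexQ* is not transcribed.
So WexQ is not produced.
With no repressor bound, *kepD* is transcribed.
So KepD is produced and active.
No repressor is bound and KepD is active, so *purK* is transcribed.
So PurK is produced and active.
No repressor is bound and PurK is active, so *fenM* is transcribed.

ON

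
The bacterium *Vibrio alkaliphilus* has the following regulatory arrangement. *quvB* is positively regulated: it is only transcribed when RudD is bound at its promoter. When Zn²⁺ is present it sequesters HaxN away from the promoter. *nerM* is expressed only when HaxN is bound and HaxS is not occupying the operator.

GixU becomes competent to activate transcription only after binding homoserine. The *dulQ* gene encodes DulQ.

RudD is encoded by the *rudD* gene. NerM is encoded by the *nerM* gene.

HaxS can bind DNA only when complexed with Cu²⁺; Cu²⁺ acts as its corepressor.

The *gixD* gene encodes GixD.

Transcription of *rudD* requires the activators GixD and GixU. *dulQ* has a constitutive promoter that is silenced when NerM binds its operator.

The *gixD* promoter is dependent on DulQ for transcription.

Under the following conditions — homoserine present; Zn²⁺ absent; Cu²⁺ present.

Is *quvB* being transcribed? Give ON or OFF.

Zn²⁺ is absent, so HaxN is active.
Cu²⁺ is present, so HaxS is active.
With repressor HaxS bound, *nerM* is not transcribed.
So NerM is not produced.
With no repressor bound, *dulQ* is transcribed.
So DulQ is produced and active.
No repressor is bound and DulQ is active, so *gixD* is transcribed.
So GixD is produced and active.
Homoserine is present, so GixU is active.
No repressor is bound and GixD and GixU are active, so *rudD* is transcribed.
So RudD is produced and active.
No repressor is bound and RudD is active, so *quvB* is transcribed.

ON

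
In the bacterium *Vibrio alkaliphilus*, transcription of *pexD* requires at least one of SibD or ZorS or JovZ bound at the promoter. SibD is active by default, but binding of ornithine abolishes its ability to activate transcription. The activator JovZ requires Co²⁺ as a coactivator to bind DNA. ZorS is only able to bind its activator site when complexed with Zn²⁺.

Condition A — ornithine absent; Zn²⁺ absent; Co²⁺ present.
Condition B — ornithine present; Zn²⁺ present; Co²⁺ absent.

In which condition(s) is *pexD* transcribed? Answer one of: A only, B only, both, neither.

both

Condition A:
Ornithine is absent, so SibD is active.
Zn²⁺ is absent, so ZorS is inactive.
Co²⁺ is present, so JovZ is active.
Activator SibD is present, so *pexD* is transcribed.
→ *pexD* is ON in A.
Condition B:
Ornithine is present, so SibD is inactive.
Zn²⁺ is present, so ZorS is active.
Co²⁺ is absent, so JovZ is inactive.
Activator ZorS is present, so *pexD* is transcribed.
→ *pexD* is ON in B.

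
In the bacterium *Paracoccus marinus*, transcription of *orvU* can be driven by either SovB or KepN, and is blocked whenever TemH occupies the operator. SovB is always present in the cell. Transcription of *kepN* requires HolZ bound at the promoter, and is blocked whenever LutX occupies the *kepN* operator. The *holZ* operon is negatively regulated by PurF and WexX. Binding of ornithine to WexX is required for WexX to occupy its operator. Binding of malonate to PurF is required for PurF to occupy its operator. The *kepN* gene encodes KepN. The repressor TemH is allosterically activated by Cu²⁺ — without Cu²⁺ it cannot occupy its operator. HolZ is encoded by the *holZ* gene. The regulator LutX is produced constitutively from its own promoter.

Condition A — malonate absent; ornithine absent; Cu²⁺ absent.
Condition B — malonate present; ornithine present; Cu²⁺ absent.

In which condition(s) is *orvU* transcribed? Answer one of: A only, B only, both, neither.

Condition A:
SovB is produced constitutively and is active.
LutX is produced constitutively and is active.
Malonate is absent, so PurF is inactive.
Ornithine is absent, so WexX is inactive.
With no repressor bound, *holZ* is transcribed.
So HolZ is produced and active.
With repressor LutX bound, *kepN* is not transcribed.
So KepN is not produced.
Cu²⁺ is absent, so TemH is inactive.
Activator SovB is present, so *orvU* is transcribed.
→ *orvU* is ON in A.
Condition B:
SovB is produced constitutively and is active.
LutX is produced constitutively and is active.
Malonate is present, so PurF is active.
Ornithine is present, so WexX is active.
With repressor PurF bound, *holZ* is not transcribed.
So HolZ is not produced.
With repressor LutX bound, *kepN* is not transcribed.
So KepN is not produced.
Cu²⁺ is absent, so TemH is inactive.
Activator SovB is present, so *orvU* is transcribed.
→ *orvU* is ON in B.

both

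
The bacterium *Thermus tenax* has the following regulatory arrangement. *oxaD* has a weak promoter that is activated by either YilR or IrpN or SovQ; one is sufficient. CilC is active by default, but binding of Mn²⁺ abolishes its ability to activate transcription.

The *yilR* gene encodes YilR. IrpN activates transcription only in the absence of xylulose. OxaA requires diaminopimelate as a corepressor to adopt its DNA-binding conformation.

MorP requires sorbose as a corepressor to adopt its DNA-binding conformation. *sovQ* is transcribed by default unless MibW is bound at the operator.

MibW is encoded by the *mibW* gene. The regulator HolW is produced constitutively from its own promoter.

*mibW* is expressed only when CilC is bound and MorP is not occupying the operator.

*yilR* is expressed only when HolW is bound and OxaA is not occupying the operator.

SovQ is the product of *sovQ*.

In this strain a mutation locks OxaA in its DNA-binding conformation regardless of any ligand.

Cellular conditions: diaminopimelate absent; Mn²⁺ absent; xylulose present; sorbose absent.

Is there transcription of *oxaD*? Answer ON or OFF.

OFF

HolW is produced constitutively and is active.
OxaA is constitutively active in this strain.
With repressor OxaA bound, *yilR* is not transcribed.
So YilR is not produced.
Xylulose is present, so IrpN is inactive.
Mn²⁺ is absent, so CilC is active.
Sorbose is absent, so MorP is inactive.
No repressor is bound and CilC is active, so *mibW* is transcribed.
So MibW is produced and active.
With repressor MibW bound, *sovQ* is not transcribed.
So SovQ is not produced.
No activator is available at the *oxaD* promoter, so *oxaD* is not transcribed.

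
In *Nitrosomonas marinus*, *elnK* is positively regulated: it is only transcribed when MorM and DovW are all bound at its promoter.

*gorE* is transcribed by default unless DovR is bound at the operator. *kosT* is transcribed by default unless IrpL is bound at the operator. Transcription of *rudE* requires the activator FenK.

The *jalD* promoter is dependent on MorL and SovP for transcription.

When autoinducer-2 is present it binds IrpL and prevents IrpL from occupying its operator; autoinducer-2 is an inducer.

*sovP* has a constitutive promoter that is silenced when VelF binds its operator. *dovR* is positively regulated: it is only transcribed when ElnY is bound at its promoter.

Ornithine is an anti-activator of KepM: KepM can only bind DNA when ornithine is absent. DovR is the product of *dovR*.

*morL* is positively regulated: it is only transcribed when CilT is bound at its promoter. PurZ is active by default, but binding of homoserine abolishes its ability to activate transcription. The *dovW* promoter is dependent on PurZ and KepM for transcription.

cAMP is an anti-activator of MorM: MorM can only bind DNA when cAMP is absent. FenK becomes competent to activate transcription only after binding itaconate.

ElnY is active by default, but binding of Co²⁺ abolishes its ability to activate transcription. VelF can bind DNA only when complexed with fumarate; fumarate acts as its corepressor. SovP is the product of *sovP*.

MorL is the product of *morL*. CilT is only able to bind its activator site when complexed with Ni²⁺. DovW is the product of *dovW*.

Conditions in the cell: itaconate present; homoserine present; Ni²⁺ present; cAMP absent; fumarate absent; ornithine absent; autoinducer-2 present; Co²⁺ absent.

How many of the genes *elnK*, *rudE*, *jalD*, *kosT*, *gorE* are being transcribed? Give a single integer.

cAMP is absent, so MorM is active.
Homoserine is present, so PurZ is inactive.
Ornithine is absent, so KepM is active.
Required activator PurZ is absent, so *dovW* is not transcribed.
So DovW is not produced.
Required activator DovW is absent, so *elnK* is not transcribed.
→ *elnK* is OFF.
Itaconate is present, so FenK is active.
No repressor is bound and FenK is active, so *rudE* is transcribed.
→ *rudE* is ON.
Ni²⁺ is present, so CilT is active.
No repressor is bound and CilT is active, so *morL* is transcribed.
So MorL is produced and active.
Fumarate is absent, so VelF is inactive.
With no repressor bound, *sovP* is transcribed.
So SovP is produced and active.
No repressor is bound and MorL and SovP are active, so *jalD* is transcribed.
→ *jalD* is ON.
Autoinducer-2 is present, so IrpL is inactive.
With no repressor bound, *kosT* is transcribed.
→ *kosT* is ON.
Co²⁺ is absent, so ElnY is active.
No repressor is bound and ElnY is active, so *dovR* is transcribed.
So DovR is produced and active.
With repressor DovR bound, *gorE* is not transcribed.
→ *gorE* is OFF.
3 of the 5 genes are transcribed.

3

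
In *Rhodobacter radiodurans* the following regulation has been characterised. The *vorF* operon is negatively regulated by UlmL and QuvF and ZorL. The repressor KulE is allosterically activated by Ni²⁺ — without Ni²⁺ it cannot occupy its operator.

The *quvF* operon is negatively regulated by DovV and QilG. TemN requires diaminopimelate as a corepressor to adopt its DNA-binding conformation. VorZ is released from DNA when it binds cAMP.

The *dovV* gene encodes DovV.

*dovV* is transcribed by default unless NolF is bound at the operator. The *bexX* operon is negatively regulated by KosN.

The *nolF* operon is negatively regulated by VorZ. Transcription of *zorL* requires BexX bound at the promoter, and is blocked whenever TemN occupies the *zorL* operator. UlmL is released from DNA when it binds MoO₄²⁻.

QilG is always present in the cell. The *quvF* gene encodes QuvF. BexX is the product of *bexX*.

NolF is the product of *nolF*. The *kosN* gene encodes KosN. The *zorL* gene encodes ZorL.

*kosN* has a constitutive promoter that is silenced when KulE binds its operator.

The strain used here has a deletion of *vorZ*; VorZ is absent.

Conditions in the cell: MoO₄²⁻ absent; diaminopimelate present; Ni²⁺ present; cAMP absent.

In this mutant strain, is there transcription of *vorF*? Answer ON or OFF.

OFF

MoO₄²⁻ is absent, so UlmL is active.
VorZ is non-functional in this strain, so it has no effect.
With no repressor bound, *nolF* is transcribed.
So NolF is produced and active.
With repressor NolF bound, *dovV* is not transcribed.
So DovV is not produced.
QilG is produced constitutively and is active.
With repressor QilG bound, *quvF* is not transcribed.
So QuvF is not produced.
Diaminopimelate is present, so TemN is active.
Ni²⁺ is present, so KulE is active.
With repressor KulE bound, *kosN* is not transcribed.
So KosN is not produced.
With no repressor bound, *bexX* is transcribed.
So BexX is produced and active.
With repressor TemN bound, *zorL* is not transcribed.
So ZorL is not produced.
With repressor UlmL bound, *vorF* is not transcribed.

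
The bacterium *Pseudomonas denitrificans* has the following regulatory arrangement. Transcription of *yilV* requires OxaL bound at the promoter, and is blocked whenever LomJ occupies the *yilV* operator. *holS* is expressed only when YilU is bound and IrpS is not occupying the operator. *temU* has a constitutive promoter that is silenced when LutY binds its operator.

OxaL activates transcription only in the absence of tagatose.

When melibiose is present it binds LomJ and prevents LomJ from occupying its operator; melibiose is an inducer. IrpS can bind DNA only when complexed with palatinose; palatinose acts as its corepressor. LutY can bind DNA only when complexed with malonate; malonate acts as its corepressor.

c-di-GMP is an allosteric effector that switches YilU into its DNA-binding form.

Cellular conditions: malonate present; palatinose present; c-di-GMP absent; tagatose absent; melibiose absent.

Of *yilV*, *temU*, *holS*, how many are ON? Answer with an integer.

0

Melibiose is absent, so LomJ is active.
Tagatose is absent, so OxaL is active.
With repressor LomJ bound, *yilV* is not transcribed.
→ *yilV* is OFF.
Malonate is present, so LutY is active.
With repressor LutY bound, *temU* is not transcribed.
→ *temU* is OFF.
Palatinose is present, so IrpS is active.
c-di-GMP is absent, so YilU is inactive.
With repressor IrpS bound, *holS* is not transcribed.
→ *holS* is OFF.
0 of the 3 genes are transcribed.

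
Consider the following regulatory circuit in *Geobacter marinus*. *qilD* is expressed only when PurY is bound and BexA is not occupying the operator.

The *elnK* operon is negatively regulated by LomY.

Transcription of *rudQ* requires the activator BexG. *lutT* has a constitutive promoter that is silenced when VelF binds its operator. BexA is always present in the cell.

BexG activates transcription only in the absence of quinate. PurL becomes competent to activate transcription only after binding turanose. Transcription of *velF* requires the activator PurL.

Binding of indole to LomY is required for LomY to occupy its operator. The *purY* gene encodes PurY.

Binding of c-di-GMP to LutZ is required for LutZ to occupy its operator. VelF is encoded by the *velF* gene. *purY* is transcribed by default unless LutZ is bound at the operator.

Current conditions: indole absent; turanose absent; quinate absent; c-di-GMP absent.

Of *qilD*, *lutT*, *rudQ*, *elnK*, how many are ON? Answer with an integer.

3

BexA is produced constitutively and is active.
c-di-GMP is absent, so LutZ is inactive.
With no repressor bound, *purY* is transcribed.
So PurY is produced and active.
With repressor BexA bound, *qilD* is not transcribed.
→ *qilD* is OFF.
Turanose is absent, so PurL is inactive.
Required activator PurL is absent, so *velF* is not transcribed.
So VelF is not produced.
With no repressor bound, *lutT* is transcribed.
→ *lutT* is ON.
Quinate is absent, so BexG is active.
No repressor is bound and BexG is active, so *rudQ* is transcribed.
→ *rudQ* is ON.
Indole is absent, so LomY is inactive.
With no repressor bound, *elnK* is transcribed.
→ *elnK* is ON.
3 of the 4 genes are transcribed.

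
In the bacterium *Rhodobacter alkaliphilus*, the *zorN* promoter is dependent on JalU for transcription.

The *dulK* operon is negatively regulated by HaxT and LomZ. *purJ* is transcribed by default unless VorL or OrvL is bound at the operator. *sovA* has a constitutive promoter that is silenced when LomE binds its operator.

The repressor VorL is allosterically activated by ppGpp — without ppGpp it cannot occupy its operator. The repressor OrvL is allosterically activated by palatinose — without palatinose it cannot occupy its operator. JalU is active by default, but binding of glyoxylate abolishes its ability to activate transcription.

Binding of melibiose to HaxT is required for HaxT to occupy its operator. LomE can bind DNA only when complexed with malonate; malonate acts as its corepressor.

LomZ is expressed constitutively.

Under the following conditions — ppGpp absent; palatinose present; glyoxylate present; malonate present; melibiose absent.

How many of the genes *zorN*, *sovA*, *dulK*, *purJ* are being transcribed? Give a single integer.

Glyoxylate is present, so JalU is inactive.
Required activator JalU is absent, so *zorN* is not transcribed.
→ *zorN* is OFF.
Malonate is present, so LomE is active.
With repressor LomE bound, *sovA* is not transcribed.
→ *sovA* is OFF.
Melibiose is absent, so HaxT is inactive.
LomZ is produced constitutively and is active.
With repressor LomZ bound, *dulK* is not transcribed.
→ *dulK* is OFF.
ppGpp is absent, so VorL is inactive.
Palatinose is present, so OrvL is active.
With repressor OrvL bound, *purJ* is not transcribed.
→ *purJ* is OFF.
0 of the 4 genes are transcribed.

0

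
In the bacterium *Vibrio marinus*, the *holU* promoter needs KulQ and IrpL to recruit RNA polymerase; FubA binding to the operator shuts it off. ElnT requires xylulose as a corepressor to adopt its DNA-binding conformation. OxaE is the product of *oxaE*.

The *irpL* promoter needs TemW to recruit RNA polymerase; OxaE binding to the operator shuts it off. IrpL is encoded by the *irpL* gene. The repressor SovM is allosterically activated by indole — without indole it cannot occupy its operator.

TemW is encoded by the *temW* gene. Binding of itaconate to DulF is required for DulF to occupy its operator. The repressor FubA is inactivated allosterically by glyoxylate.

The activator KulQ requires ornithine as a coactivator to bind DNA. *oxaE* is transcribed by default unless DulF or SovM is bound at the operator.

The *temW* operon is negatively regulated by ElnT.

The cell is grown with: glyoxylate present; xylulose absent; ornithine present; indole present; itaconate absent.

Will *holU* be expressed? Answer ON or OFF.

ON

Ornithine is present, so KulQ is active.
Itaconate is absent, so DulF is inactive.
Indole is present, so SovM is active.
With repressor SovM bound, *oxaE* is not transcribed.
So OxaE is not produced.
Xylulose is absent, so ElnT is inactive.
With no repressor bound, *temW* is transcribed.
So TemW is produced and active.
No repressor is bound and TemW is active, so *irpL* is transcribed.
So IrpL is produced and active.
Glyoxylate is present, so FubA is inactive.
No repressor is bound and KulQ and IrpL are active, so *holU* is transcribed.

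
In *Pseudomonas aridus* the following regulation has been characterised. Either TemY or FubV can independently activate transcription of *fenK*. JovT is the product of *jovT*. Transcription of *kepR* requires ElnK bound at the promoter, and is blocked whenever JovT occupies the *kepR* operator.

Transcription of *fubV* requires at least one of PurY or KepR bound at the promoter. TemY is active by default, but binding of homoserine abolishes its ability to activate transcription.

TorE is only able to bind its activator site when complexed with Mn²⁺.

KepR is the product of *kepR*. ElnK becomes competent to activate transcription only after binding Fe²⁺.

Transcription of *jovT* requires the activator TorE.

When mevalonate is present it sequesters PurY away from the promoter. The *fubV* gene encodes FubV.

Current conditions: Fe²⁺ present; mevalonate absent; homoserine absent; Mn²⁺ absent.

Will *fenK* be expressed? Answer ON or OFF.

ON

Homoserine is absent, so TemY is active.
Mevalonate is absent, so PurY is active.
Fe²⁺ is present, so ElnK is active.
Mn²⁺ is absent, so TorE is inactive.
Required activator TorE is absent, so *jovT* is not transcribed.
So JovT is not produced.
No repressor is bound and ElnK is active, so *kepR* is transcribed.
So KepR is produced and active.
Activator PurY is present, so *fubV* is transcribed.
So FubV is produced and active.
Activator TemY is present, so *fenK* is transcribed.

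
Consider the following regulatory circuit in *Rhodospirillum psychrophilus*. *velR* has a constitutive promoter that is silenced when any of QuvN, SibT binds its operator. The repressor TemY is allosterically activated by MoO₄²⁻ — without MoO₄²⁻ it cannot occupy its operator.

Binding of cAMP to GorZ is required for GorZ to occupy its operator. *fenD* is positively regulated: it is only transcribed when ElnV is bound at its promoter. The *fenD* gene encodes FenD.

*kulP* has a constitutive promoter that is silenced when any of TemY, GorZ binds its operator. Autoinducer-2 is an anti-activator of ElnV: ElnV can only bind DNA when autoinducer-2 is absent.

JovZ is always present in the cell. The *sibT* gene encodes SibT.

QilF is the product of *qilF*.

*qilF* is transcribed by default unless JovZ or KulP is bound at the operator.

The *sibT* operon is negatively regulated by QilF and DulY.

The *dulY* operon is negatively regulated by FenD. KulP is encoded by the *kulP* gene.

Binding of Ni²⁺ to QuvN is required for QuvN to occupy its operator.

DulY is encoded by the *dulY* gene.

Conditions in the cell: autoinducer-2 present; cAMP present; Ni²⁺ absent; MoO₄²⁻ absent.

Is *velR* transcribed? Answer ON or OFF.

Ni²⁺ is absent, so QuvN is inactive.
JovZ is produced constitutively and is active.
MoO₄²⁻ is absent, so TemY is inactive.
cAMP is present, so GorZ is active.
With repressor GorZ bound, *kulP* is not transcribed.
So KulP is not produced.
With repressor JovZ bound, *qilF* is not transcribed.
So QilF is not produced.
Autoinducer-2 is present, so ElnV is inactive.
Required activator ElnV is absent, so *fenD* is not transcribed.
So FenD is not produced.
With no repressor bound, *dulY* is transcribed.
So DulY is produced and active.
With repressor DulY bound, *sibT* is not transcribed.
So SibT is not produced.
With no repressor bound, *velR* is transcribed.

ON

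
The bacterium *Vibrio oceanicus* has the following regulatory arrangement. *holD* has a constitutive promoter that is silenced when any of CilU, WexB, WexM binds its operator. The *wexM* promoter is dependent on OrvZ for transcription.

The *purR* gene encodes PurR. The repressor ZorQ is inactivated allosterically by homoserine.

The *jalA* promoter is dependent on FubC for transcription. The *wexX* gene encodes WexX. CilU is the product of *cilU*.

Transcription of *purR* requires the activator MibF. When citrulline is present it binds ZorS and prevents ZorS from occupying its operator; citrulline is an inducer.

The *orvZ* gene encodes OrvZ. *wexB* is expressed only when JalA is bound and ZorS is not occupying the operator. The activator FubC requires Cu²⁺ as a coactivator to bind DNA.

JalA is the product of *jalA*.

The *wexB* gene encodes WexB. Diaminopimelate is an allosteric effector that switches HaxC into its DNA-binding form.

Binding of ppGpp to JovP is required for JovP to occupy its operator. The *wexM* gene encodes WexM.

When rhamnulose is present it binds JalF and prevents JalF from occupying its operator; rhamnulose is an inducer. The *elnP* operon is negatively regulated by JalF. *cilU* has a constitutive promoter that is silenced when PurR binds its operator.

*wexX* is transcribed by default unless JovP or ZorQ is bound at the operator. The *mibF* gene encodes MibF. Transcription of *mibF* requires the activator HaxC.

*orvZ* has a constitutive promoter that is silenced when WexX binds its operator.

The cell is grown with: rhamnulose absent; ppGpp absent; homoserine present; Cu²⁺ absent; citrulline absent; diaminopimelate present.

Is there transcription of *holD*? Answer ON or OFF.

Diaminopimelate is present, so HaxC is active.
No repressor is bound and HaxC is active, so *mibF* is transcribed.
So MibF is produced and active.
No repressor is bound and MibF is active, so *purR* is transcribed.
So PurR is produced and active.
With repressor PurR bound, *cilU* is not transcribed.
So CilU is not produced.
Citrulline is absent, so ZorS is active.
Cu²⁺ is absent, so FubC is inactive.
Required activator FubC is absent, so *jalA* is not transcribed.
So JalA is not produced.
With repressor ZorS bound, *wexB* is not transcribed.
So WexB is not produced.
ppGpp is absent, so JovP is inactive.
Homoserine is present, so ZorQ is inactive.
With no repressor bound, *wexX* is transcribed.
So WexX is produced and active.
With repressor WexX bound, *orvZ* is not transcribed.
So OrvZ is not produced.
Required activator OrvZ is absent, so *wexM* is not transcribed.
So WexM is not produced.
With no repressor bound, *holD* is transcribed.

ON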